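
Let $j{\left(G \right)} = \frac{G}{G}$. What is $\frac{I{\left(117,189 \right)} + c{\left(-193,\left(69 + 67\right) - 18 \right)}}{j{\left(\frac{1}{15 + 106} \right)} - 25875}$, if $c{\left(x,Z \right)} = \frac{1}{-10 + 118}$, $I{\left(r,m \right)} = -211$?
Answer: $\frac{22787}{2794392} \approx 0.0081545$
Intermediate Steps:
$c{\left(x,Z \right)} = \frac{1}{108}$
$j{\left(G \right)} = 1$
$\frac{I{\left(117,189 \right)} + c{\left(-193,\left(69 + 67\right) - 18 \right)}}{j{\left(\frac{1}{15 + 106} \right)} - 25875} = \frac{-211 + \frac{1}{108}}{1 - 25875} = - \frac{22787}{108 \left(-25874\right)} = \left(- \frac{22787}{108}\right) \left(- \frac{1}{25874}\right) = \frac{22787}{2794392}$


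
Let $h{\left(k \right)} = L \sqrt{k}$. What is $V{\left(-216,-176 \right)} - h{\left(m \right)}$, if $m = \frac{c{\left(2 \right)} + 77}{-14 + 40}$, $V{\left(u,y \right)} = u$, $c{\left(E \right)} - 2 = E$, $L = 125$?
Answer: $-216 - \frac{1125 \sqrt{26}}{26} \approx -436.63$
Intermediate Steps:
$c{\left(E \right)} = 2 + E$
$m = \frac{81}{26}$ ($m = \frac{\left(2 + 2\right) + 77}{-14 + 40} = \frac{4 + 77}{26} = 81 \cdot \frac{1}{26} = \frac{81}{26} \approx 3.1154$)
$h{\left(k \right)} = 125 \sqrt{k}$
$V{\left(-216,-176 \right)} - h{\left(m \right)} = -216 - 125 \sqrt{\frac{81}{26}} = -216 - 125 \frac{9 \sqrt{26}}{26} = -216 - \frac{1125 \sqrt{26}}{26}$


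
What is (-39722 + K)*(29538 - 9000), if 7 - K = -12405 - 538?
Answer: -549843336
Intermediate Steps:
K = 12950 (K = 7 - (-12405 - 538) = 7 - 1*(-12943) = 7 + 12943 = 12950)
(-39722 + K)*(29538 - 9000) = (-39722 + 12950)*(29538 - 9000) = -26772*20538 = -549843336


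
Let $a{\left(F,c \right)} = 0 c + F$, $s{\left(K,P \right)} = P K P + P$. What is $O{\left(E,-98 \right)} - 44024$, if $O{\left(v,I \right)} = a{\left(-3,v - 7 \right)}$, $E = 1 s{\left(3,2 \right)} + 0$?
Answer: $-44027$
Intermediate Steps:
$s{\left(K,P \right)} = P + K P^{2}$ ($s{\left(K,P \right)} = K P P + P = K P^{2} + P = P + K P^{2}$)
$E = 14$ ($E = 1 \cdot 2 \left(1 + 3 \cdot 2\right) + 0 = 1 \cdot 2 \left(1 + 6\right) + 0 = 1 \cdot 2 \cdot 7 + 0 = 1 \cdot 14 + 0 = 14 + 0 = 14$)
$a{\left(F,c \right)} = F$ ($a{\left(F,c \right)} = 0 + F = F$)
$O{\left(v,I \right)} = -3$
$O{\left(E,-98 \right)} - 44024 = -3 - 44024 = -44027$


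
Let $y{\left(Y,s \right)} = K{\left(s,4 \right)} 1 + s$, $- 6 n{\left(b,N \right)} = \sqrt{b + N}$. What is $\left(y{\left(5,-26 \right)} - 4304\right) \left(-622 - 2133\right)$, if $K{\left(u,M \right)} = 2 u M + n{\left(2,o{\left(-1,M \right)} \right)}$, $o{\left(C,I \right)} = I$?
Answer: $12502190 + \frac{2755 \sqrt{6}}{6} \approx 1.2503 \cdot 10^{7}$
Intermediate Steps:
$n{\left(b,N \right)} = - \frac{\sqrt{N + b}}{6}$ ($n{\left(b,N \right)} = - \frac{\sqrt{b + N}}{6} = - \frac{\sqrt{N + b}}{6}$)
$K{\left(u,M \right)} = - \frac{\sqrt{2 + M}}{6} + 2 M u$ ($K{\left(u,M \right)} = 2 u M - \frac{\sqrt{M + 2}}{6} = 2 M u - \frac{\sqrt{2 + M}}{6} = - \frac{\sqrt{2 + M}}{6} + 2 M u$)
$y{\left(Y,s \right)} = 9 s - \frac{\sqrt{6}}{6}$ ($y{\left(Y,s \right)} = \left(- \frac{\sqrt{2 + 4}}{6} + 2 \cdot 4 s\right) 1 + s = \left(- \frac{\sqrt{6}}{6} + 8 s\right) 1 + s = \left(8 s - \frac{\sqrt{6}}{6}\right) 1 + s = \left(8 s - \frac{\sqrt{6}}{6}\right) + s = 9 s - \frac{\sqrt{6}}{6}$)
$\left(y{\left(5,-26 \right)} - 4304\right) \left(-622 - 2133\right) = \left(\left(9 \left(-26\right) - \frac{\sqrt{6}}{6}\right) - 4304\right) \left(-622 - 2133\right) = \left(\left(-234 - \frac{\sqrt{6}}{6}\right) - 4304\right) \left(-2755\right) = \left(-4538 - \frac{\sqrt{6}}{6}\right) \left(-2755\right) = 12502190 + \frac{2755 \sqrt{6}}{6}$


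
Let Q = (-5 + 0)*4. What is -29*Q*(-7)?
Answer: -4060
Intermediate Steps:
Q = -20 (Q = -5*4 = -20)
-29*Q*(-7) = -29*(-20)*(-7) = 580*(-7) = -4060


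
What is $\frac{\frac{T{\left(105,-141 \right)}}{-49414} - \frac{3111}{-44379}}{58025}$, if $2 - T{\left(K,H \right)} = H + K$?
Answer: $\frac{25340092}{21207595024275} \approx 1.1949 \cdot 10^{-6}$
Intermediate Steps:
$T{\left(K,H \right)} = 2 - H - K$ ($T{\left(K,H \right)} = 2 - \left(H + K\right) = 2 - H - K$)
$\frac{\frac{T{\left(105,-141 \right)}}{-49414} - \frac{3111}{-44379}}{58025} = \frac{\frac{2 - -141 - 105}{-49414} - \frac{3111}{-44379}}{58025} = \left(\left(2 + 141 - 105\right) \left(- \frac{1}{49414}\right) - - \frac{1037}{14793}\right) \frac{1}{58025} = \left(38 \left(- \frac{1}{49414}\right) + \frac{1037}{14793}\right) \frac{1}{58025} = \left(- \frac{19}{24707} + \frac{1037}{14793}\right) \frac{1}{58025} = \frac{25340092}{365490651} \cdot \frac{1}{58025} = \frac{25340092}{21207595024275}$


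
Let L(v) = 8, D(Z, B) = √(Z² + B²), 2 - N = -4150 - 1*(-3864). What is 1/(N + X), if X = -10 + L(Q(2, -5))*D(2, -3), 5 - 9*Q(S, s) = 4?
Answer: 139/38226 - 2*√13/19113 ≈ 0.0032590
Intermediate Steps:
N = 288 (N = 2 - (-4150 - 1*(-3864)) = 2 - (-4150 + 3864) = 2 - 1*(-286) = 2 + 286 = 288)
Q(S, s) = ⅑ (Q(S, s) = 5/9 - ⅑*4 = 5/9 - 4/9 = ⅑)
D(Z, B) = √(B² + Z²)
X = -10 + 8*√13 (X = -10 + 8*√((-3)² + 2²) = -10 + 8*√(9 + 4) = -10 + 8*√13 ≈ 18.844)
1/(N + X) = 1/(288 + (-10 + 8*√13)) = 1/(278 + 8*√13)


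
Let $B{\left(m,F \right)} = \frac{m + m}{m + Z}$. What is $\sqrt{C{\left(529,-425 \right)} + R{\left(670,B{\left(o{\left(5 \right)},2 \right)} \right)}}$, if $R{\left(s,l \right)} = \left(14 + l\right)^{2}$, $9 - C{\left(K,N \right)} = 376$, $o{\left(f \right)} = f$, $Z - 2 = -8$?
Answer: $3 i \sqrt{39} \approx 18.735 i$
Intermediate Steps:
$Z = -6$ ($Z = 2 - 8 = -6$)
$C{\left(K,N \right)} = -367$ ($C{\left(K,N \right)} = 9 - 376 = -367$)
$B{\left(m,F \right)} = \frac{2 m}{-6 + m}$ ($B{\left(m,F \right)} = \frac{m + m}{m - 6} = \frac{2 m}{-6 + m}$)
$\sqrt{C{\left(529,-425 \right)} + R{\left(670,B{\left(o{\left(5 \right)},2 \right)} \right)}} = \sqrt{-367 + \left(14 + 2 \cdot 5 \frac{1}{-6 + 5}\right)^{2}} = \sqrt{-367 + \left(14 + 2 \cdot 5 \frac{1}{-1}\right)^{2}} = \sqrt{-367 + \left(14 + 2 \cdot 5 \left(-1\right)\right)^{2}} = \sqrt{-367 + \left(14 - 10\right)^{2}} = \sqrt{-367 + 4^{2}} = \sqrt{-367 + 16} = \sqrt{-351} = 3 i \sqrt{39}$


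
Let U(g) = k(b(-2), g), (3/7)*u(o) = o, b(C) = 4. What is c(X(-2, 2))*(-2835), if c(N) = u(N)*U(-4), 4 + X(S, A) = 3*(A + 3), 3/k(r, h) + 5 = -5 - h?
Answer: 72765/2 ≈ 36383.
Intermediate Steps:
k(r, h) = 3/(-10 - h) (k(r, h) = 3/(-5 + (-5 - h)) = 3/(-10 - h))
u(o) = 7*o/3
U(g) = -3/(10 + g)
X(S, A) = 5 + 3*A (X(S, A) = -4 + 3*(A + 3) = -4 + 3*(3 + A) = -4 + (9 + 3*A) = 5 + 3*A)
c(N) = -7*N/6 (c(N) = (7*N/3)*(-3/(10 - 4)) = (7*N/3)*(-3/6) = (7*N/3)*(-3*⅙) = (7*N/3)*(-½) = -7*N/6)
c(X(-2, 2))*(-2835) = -7*(5 + 3*2)/6*(-2835) = -7*(5 + 6)/6*(-2835) = -7/6*11*(-2835) = -77/6*(-2835) = 72765/2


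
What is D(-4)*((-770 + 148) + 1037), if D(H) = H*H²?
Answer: -26560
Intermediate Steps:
D(H) = H³
D(-4)*((-770 + 148) + 1037) = (-4)³*((-770 + 148) + 1037) = -64*(-622 + 1037) = -64*415 = -26560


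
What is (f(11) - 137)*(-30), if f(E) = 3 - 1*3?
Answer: 4110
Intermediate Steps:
f(E) = 0 (f(E) = 3 - 3 = 0)
(f(11) - 137)*(-30) = (0 - 137)*(-30) = -137*(-30) = 4110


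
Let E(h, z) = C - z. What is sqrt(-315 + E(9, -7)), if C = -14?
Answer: I*sqrt(322) ≈ 17.944*I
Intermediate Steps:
E(h, z) = -14 - z
sqrt(-315 + E(9, -7)) = sqrt(-315 + (-14 - 1*(-7))) = sqrt(-315 + (-14 + 7)) = sqrt(-315 - 7) = sqrt(-322) = I*sqrt(322)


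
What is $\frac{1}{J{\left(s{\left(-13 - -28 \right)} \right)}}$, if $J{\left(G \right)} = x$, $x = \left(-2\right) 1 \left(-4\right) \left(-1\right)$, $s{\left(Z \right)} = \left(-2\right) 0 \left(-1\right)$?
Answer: $- \frac{1}{8} \approx -0.125$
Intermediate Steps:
$s{\left(Z \right)} = 0$ ($s{\left(Z \right)} = 0 \left(-1\right) = 0$)
$x = -8$ ($x = \left(-2\right) \left(-4\right) \left(-1\right) = 8 \left(-1\right) = -8$)
$J{\left(G \right)} = -8$
$\frac{1}{J{\left(s{\left(-13 - -28 \right)} \right)}} = \frac{1}{-8} = - \frac{1}{8}$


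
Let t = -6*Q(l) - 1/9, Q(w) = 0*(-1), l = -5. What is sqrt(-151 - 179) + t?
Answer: -1/9 + I*sqrt(330) ≈ -0.11111 + 18.166*I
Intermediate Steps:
Q(w) = 0
t = -1/9 (t = -6*0 - 1/9 = 0 - 1*1/9 = 0 - 1/9 = -1/9 ≈ -0.11111)
sqrt(-151 - 179) + t = sqrt(-151 - 179) - 1/9 = sqrt(-330) - 1/9 = I*sqrt(330) - 1/9 = -1/9 + I*sqrt(330)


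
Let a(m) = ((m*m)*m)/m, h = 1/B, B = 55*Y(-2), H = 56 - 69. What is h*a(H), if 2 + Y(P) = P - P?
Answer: -169/110 ≈ -1.5364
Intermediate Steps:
Y(P) = -2 (Y(P) = -2 + (P - P) = -2 + 0 = -2)
H = -13
B = -110 (B = 55*(-2) = -110)
h = -1/110 (h = 1/(-110) = -1/110 ≈ -0.0090909)
a(m) = m**2 (a(m) = (m**2*m)/m = m**3/m = m**2)
h*a(H) = -1/110*(-13)**2 = -1/110*169 = -169/110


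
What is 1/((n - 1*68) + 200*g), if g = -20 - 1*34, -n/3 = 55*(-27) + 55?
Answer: -1/6578 ≈ -0.00015202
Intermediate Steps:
n = 4290 (n = -3*(55*(-27) + 55) = -3*(-1485 + 55) = -3*(-1430) = 4290)
g = -54 (g = -20 - 34 = -54)
1/((n - 1*68) + 200*g) = 1/((4290 - 1*68) + 200*(-54)) = 1/((4290 - 68) - 10800) = 1/(4222 - 10800) = 1/(-6578) = -1/6578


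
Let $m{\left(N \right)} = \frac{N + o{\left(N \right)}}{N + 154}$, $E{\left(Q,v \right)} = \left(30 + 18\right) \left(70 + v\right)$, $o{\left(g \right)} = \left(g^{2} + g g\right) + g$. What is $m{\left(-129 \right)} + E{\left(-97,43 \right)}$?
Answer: $\frac{168624}{25} \approx 6745.0$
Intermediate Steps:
$o{\left(g \right)} = g + 2 g^{2}$ ($o{\left(g \right)} = \left(g^{2} + g^{2}\right) + g = 2 g^{2} + g = g + 2 g^{2}$)
$E{\left(Q,v \right)} = 3360 + 48 v$ ($E{\left(Q,v \right)} = 48 \left(70 + v\right) = 3360 + 48 v$)
$m{\left(N \right)} = \frac{N + N \left(1 + 2 N\right)}{154 + N}$ ($m{\left(N \right)} = \frac{N + N \left(1 + 2 N\right)}{N + 154} = \frac{N + N \left(1 + 2 N\right)}{154 + N}$)
$m{\left(-129 \right)} + E{\left(-97,43 \right)} = 2 \left(-129\right) \frac{1}{154 - 129} \left(1 - 129\right) + \left(3360 + 48 \cdot 43\right) = 2 \left(-129\right) \frac{1}{25} \left(-128\right) + \left(3360 + 2064\right) = 2 \left(-129\right) \frac{1}{25} \left(-128\right) + 5424 = \frac{33024}{25} + 5424 = \frac{168624}{25}$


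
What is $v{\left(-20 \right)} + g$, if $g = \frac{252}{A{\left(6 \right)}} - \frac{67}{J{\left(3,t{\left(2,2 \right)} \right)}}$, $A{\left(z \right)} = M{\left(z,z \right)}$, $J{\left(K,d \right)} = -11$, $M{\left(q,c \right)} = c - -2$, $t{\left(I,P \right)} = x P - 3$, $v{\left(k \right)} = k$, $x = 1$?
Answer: $\frac{387}{22} \approx 17.591$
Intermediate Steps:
$t{\left(I,P \right)} = -3 + P$ ($t{\left(I,P \right)} = 1 P - 3 = P - 3 = -3 + P$)
$M{\left(q,c \right)} = 2 + c$ ($M{\left(q,c \right)} = c + 2 = 2 + c$)
$A{\left(z \right)} = 2 + z$
$g = \frac{827}{22}$ ($g = \frac{252}{2 + 6} - \frac{67}{-11} = \frac{252}{8} - - \frac{67}{11} = 252 \cdot \frac{1}{8} + \frac{67}{11} = \frac{63}{2} + \frac{67}{11} = \frac{827}{22} \approx 37.591$)
$v{\left(-20 \right)} + g = -20 + \frac{827}{22} = \frac{387}{22}$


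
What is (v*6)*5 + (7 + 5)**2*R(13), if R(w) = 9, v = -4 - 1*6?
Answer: 996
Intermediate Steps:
v = -10 (v = -4 - 6 = -10)
(v*6)*5 + (7 + 5)**2*R(13) = -10*6*5 + (7 + 5)**2*9 = -60*5 + 12**2*9 = -300 + 144*9 = -300 + 1296 = 996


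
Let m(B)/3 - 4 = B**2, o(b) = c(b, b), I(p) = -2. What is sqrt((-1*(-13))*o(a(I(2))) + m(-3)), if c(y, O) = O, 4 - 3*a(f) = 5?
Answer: 2*sqrt(78)/3 ≈ 5.8878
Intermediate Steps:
a(f) = -1/3 (a(f) = 4/3 - 1/3*5 = 4/3 - 5/3 = -1/3)
o(b) = b
m(B) = 12 + 3*B**2
sqrt((-1*(-13))*o(a(I(2))) + m(-3)) = sqrt(-1*(-13)*(-1/3) + (12 + 3*(-3)**2)) = sqrt(13*(-1/3) + (12 + 3*9)) = sqrt(-13/3 + (12 + 27)) = sqrt(-13/3 + 39) = sqrt(104/3) = 2*sqrt(78)/3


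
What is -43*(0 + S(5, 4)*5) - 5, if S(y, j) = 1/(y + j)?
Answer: -260/9 ≈ -28.889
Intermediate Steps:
S(y, j) = 1/(j + y)
-43*(0 + S(5, 4)*5) - 5 = -43*(0 + 5/(4 + 5)) - 5 = -43*(0 + 5/9) - 5 = -43*5/9 - 5 = -215/9 - 5 = -260/9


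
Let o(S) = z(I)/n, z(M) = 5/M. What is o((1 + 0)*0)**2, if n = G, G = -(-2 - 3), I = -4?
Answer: 1/16 ≈ 0.062500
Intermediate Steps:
G = 5 (G = -1*(-5) = 5)
n = 5
o(S) = -1/4 (o(S) = (5/(-4))/5 = (5*(-1/4))*(1/5) = -5/4*1/5 = -1/4)
o((1 + 0)*0)**2 = (-1/4)**2 = 1/16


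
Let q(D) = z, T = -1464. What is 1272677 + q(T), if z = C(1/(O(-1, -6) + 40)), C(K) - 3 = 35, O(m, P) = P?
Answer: 1272715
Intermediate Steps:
C(K) = 38 (C(K) = 3 + 35 = 38)
z = 38
q(D) = 38
1272677 + q(T) = 1272677 + 38 = 1272715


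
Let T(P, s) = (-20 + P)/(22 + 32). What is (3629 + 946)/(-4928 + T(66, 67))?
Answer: -123525/133033 ≈ -0.92853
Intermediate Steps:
T(P, s) = -10/27 + P/54 (T(P, s) = (-20 + P)/54 = (-20 + P)*(1/54) = -10/27 + P/54)
(3629 + 946)/(-4928 + T(66, 67)) = (3629 + 946)/(-4928 + (-10/27 + (1/54)*66)) = 4575/(-4928 + (-10/27 + 11/9)) = 4575/(-4928 + 23/27) = 4575/(-133033/27) = 4575*(-27/133033) = -123525/133033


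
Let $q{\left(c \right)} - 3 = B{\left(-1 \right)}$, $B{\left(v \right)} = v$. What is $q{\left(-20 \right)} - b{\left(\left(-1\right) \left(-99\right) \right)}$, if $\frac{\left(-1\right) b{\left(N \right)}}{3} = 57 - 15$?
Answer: $128$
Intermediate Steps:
$b{\left(N \right)} = -126$ ($b{\left(N \right)} = - 3 \left(57 - 15\right) = \left(-3\right) 42 = -126$)
$q{\left(c \right)} = 2$ ($q{\left(c \right)} = 3 - 1 = 2$)
$q{\left(-20 \right)} - b{\left(\left(-1\right) \left(-99\right) \right)} = 2 - -126 = 2 + 126 = 128$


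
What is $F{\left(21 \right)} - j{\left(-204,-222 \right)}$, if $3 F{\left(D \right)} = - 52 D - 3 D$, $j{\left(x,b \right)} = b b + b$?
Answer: $-49447$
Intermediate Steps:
$j{\left(x,b \right)} = b + b^{2}$ ($j{\left(x,b \right)} = b^{2} + b = b + b^{2}$)
$F{\left(D \right)} = - \frac{55 D}{3}$ ($F{\left(D \right)} = \frac{- 52 D - 3 D}{3} = \frac{\left(-55\right) D}{3} = - \frac{55 D}{3}$)
$F{\left(21 \right)} - j{\left(-204,-222 \right)} = \left(- \frac{55}{3}\right) 21 - - 222 \left(1 - 222\right) = -385 - \left(-222\right) \left(-221\right) = -385 - 49062 = -49447$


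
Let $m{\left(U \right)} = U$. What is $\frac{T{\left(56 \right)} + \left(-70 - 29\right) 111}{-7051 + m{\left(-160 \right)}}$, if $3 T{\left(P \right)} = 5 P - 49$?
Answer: $\frac{10912}{7211} \approx 1.5132$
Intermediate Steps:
$T{\left(P \right)} = - \frac{49}{3} + \frac{5 P}{3}$ ($T{\left(P \right)} = \frac{5 P - 49}{3} = \frac{-49 + 5 P}{3} = - \frac{49}{3} + \frac{5 P}{3}$)
$\frac{T{\left(56 \right)} + \left(-70 - 29\right) 111}{-7051 + m{\left(-160 \right)}} = \frac{\left(- \frac{49}{3} + \frac{5}{3} \cdot 56\right) + \left(-70 - 29\right) 111}{-7051 - 160} = \frac{\left(- \frac{49}{3} + \frac{280}{3}\right) - 10989}{-7211} = \left(77 - 10989\right) \left(- \frac{1}{7211}\right) = \left(-10912\right) \left(- \frac{1}{7211}\right) = \frac{10912}{7211}$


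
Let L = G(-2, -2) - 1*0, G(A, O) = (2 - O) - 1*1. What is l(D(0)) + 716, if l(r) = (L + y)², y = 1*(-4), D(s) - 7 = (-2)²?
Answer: 717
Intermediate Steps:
D(s) = 11 (D(s) = 7 + (-2)² = 7 + 4 = 11)
y = -4
G(A, O) = 1 - O (G(A, O) = (2 - O) - 1 = 1 - O)
L = 3 (L = (1 - 1*(-2)) - 1*0 = (1 + 2) + 0 = 3 + 0 = 3)
l(r) = 1 (l(r) = (3 - 4)² = (-1)² = 1)
l(D(0)) + 716 = 1 + 716 = 717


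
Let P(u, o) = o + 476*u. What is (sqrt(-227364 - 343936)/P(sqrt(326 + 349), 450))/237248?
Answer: -5*I*sqrt(5713)/40262646336 + 119*I*sqrt(17139)/60393969504 ≈ 2.4857e-7*I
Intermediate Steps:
(sqrt(-227364 - 343936)/P(sqrt(326 + 349), 450))/237248 = (sqrt(-227364 - 343936)/(450 + 476*sqrt(326 + 349)))/237248 = (sqrt(-571300)/(450 + 476*sqrt(675)))*(1/237248) = ((10*I*sqrt(5713))/(450 + 476*(15*sqrt(3))))*(1/237248) = ((10*I*sqrt(5713))/(450 + 7140*sqrt(3)))*(1/237248) = (10*I*sqrt(5713)/(450 + 7140*sqrt(3)))*(1/237248) = 5*I*sqrt(5713)/(118624*(450 + 7140*sqrt(3)))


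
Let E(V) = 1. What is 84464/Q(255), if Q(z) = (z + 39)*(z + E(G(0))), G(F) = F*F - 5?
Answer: 5279/4704 ≈ 1.1222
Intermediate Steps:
G(F) = -5 + F² (G(F) = F² - 5 = -5 + F²)
Q(z) = (1 + z)*(39 + z) (Q(z) = (z + 39)*(z + 1) = (39 + z)*(1 + z) = (1 + z)*(39 + z))
84464/Q(255) = 84464/(39 + 255² + 40*255) = 84464/(39 + 65025 + 10200) = 84464/75264 = 84464*(1/75264) = 5279/4704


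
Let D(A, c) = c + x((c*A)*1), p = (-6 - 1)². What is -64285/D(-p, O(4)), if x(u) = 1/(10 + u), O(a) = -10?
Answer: 32142500/4999 ≈ 6429.8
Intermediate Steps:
p = 49 (p = (-7)² = 49)
D(A, c) = c + 1/(10 + A*c) (D(A, c) = c + 1/(10 + (c*A)*1) = c + 1/(10 + (A*c)*1) = c + 1/(10 + A*c))
-64285/D(-p, O(4)) = -64285/(-10 + 1/(10 - 1*49*(-10))) = -64285/(-10 + 1/(10 - 49*(-10))) = -64285/(-10 + 1/(10 + 490)) = -64285/(-10 + 1/500) = -64285/(-4999/500) = -64285*(-500/4999) = 32142500/4999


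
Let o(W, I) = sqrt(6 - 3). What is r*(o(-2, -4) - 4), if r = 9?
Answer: -36 + 9*sqrt(3) ≈ -20.412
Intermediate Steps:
o(W, I) = sqrt(3)
r*(o(-2, -4) - 4) = 9*(sqrt(3) - 4) = 9*(-4 + sqrt(3)) = -36 + 9*sqrt(3)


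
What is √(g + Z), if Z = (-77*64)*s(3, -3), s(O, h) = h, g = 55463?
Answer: √70247 ≈ 265.04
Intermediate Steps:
Z = 14784 (Z = -77*64*(-3) = -4928*(-3) = 14784)
√(g + Z) = √(55463 + 14784) = √70247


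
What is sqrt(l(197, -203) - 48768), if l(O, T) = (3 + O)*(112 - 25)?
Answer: 2*I*sqrt(7842) ≈ 177.11*I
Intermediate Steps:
l(O, T) = 261 + 87*O (l(O, T) = (3 + O)*87 = 261 + 87*O)
sqrt(l(197, -203) - 48768) = sqrt((261 + 87*197) - 48768) = sqrt((261 + 17139) - 48768) = sqrt(17400 - 48768) = sqrt(-31368) = 2*I*sqrt(7842)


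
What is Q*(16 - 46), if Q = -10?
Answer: 300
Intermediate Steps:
Q*(16 - 46) = -10*(16 - 46) = -10*(-30) = 300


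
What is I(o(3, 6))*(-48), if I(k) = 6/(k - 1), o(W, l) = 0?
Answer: 288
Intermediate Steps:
I(k) = 6/(-1 + k)
I(o(3, 6))*(-48) = (6/(-1 + 0))*(-48) = (6/(-1))*(-48) = (6*(-1))*(-48) = -6*(-48) = 288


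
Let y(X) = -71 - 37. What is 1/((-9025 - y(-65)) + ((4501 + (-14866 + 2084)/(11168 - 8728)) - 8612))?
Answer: -1220/15900551 ≈ -7.6727e-5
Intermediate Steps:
y(X) = -108
1/((-9025 - y(-65)) + ((4501 + (-14866 + 2084)/(11168 - 8728)) - 8612)) = 1/((-9025 - 1*(-108)) + ((4501 + (-14866 + 2084)/(11168 - 8728)) - 8612)) = 1/((-9025 + 108) + ((4501 - 12782/2440) - 8612)) = 1/(-8917 + ((4501 - 12782*1/2440) - 8612)) = 1/(-8917 + ((4501 - 6391/1220) - 8612)) = 1/(-8917 + (5484829/1220 - 8612)) = 1/(-8917 - 5021811/1220) = 1/(-15900551/1220) = -1220/15900551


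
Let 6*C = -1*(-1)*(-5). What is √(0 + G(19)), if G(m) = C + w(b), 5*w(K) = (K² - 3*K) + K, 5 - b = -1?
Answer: √3570/30 ≈ 1.9916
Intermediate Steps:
b = 6 (b = 5 - 1*(-1) = 5 + 1 = 6)
w(K) = -2*K/5 + K²/5 (w(K) = ((K² - 3*K) + K)/5 = (K² - 2*K)/5 = -2*K/5 + K²/5)
C = -⅚ (C = (-1*(-1)*(-5))/6 = (1*(-5))/6 = (⅙)*(-5) = -⅚ ≈ -0.83333)
G(m) = 119/30 (G(m) = -⅚ + (⅕)*6*(-2 + 6) = -⅚ + (⅕)*6*4 = -⅚ + 24/5 = 119/30)
√(0 + G(19)) = √(0 + 119/30) = √(119/30) = √3570/30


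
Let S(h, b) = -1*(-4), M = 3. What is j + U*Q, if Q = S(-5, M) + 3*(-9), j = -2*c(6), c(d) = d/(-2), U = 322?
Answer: -7400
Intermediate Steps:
S(h, b) = 4
c(d) = -d/2 (c(d) = d*(-1/2) = -d/2)
j = 6 (j = -(-1)*6 = -2*(-3) = 6)
Q = -23 (Q = 4 + 3*(-9) = 4 - 27 = -23)
j + U*Q = 6 + 322*(-23) = 6 - 7406 = -7400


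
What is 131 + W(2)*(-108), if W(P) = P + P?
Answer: -301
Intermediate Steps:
W(P) = 2*P
131 + W(2)*(-108) = 131 + (2*2)*(-108) = 131 + 4*(-108) = 131 - 432 = -301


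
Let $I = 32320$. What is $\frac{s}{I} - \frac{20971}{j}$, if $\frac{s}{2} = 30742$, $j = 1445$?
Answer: $- \frac{29446917}{2335120} \approx -12.61$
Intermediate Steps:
$s = 61484$ ($s = 2 \cdot 30742 = 61484$)
$\frac{s}{I} - \frac{20971}{j} = \frac{61484}{32320} - \frac{20971}{1445} = 61484 \cdot \frac{1}{32320} - \frac{20971}{1445} = \frac{15371}{8080} - \frac{20971}{1445} = - \frac{29446917}{2335120}$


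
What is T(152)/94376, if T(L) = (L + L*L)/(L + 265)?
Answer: 969/1639783 ≈ 0.00059093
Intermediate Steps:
T(L) = (L + L²)/(265 + L)
T(152)/94376 = (152*(1 + 152)/(265 + 152))/94376 = (152*153/417)*(1/94376) = (152*(1/417)*153)*(1/94376) = (7752/139)*(1/94376) = 969/1639783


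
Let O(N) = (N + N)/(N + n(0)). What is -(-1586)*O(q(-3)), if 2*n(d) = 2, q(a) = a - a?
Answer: 0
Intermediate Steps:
q(a) = 0
n(d) = 1 (n(d) = (½)*2 = 1)
O(N) = 2*N/(1 + N) (O(N) = (N + N)/(N + 1) = (2*N)/(1 + N) = 2*N/(1 + N))
-(-1586)*O(q(-3)) = -(-1586)*2*0/(1 + 0) = -(-1586)*2*0/1 = -(-1586)*2*0*1 = -(-1586)*0 = -1*0 = 0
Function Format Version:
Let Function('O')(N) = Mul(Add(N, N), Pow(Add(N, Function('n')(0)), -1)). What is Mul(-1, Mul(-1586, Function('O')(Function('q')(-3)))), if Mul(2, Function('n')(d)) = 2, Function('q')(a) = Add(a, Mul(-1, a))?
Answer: 0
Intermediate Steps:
Function('q')(a) = 0
Function('n')(d) = 1 (Function('n')(d) = Mul(Rational(1, 2), 2) = 1)
Function('O')(N) = Mul(2, N, Pow(Add(1, N), -1)) (Function('O')(N) = Mul(Add(N, N), Pow(Add(N, 1), -1)) = Mul(Mul(2, N), Pow(Add(1, N), -1)) = Mul(2, N, Pow(Add(1, N), -1)))
Mul(-1, Mul(-1586, Function('O')(Function('q')(-3)))) = Mul(-1, Mul(-1586, Mul(2, 0, Pow(Add(1, 0), -1)))) = Mul(-1, Mul(-1586, Mul(2, 0, Pow(1, -1)))) = Mul(-1, Mul(-1586, Mul(2, 0, 1))) = Mul(-1, Mul(-1586, 0)) = Mul(-1, 0) = 0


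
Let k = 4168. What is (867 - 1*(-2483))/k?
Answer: 1675/2084 ≈ 0.80374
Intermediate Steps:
(867 - 1*(-2483))/k = (867 - 1*(-2483))/4168 = (867 + 2483)*(1/4168) = 3350*(1/4168) = 1675/2084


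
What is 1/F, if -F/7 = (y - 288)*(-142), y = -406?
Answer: -1/689836 ≈ -1.4496e-6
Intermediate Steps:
F = -689836 (F = -7*(-406 - 288)*(-142) = -(-4858)*(-142) = -7*98548 = -689836)
1/F = 1/(-689836) = -1/689836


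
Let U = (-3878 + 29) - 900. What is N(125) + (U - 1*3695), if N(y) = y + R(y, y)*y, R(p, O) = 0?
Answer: -8319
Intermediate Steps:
U = -4749 (U = -3849 - 900 = -4749)
N(y) = y (N(y) = y + 0*y = y + 0 = y)
N(125) + (U - 1*3695) = 125 + (-4749 - 1*3695) = 125 + (-4749 - 3695) = 125 - 8444 = -8319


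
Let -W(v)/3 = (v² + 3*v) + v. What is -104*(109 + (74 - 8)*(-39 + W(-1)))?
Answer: 194584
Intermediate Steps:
W(v) = -12*v - 3*v² (W(v) = -3*((v² + 3*v) + v) = -3*(v² + 4*v) = -12*v - 3*v²)
-104*(109 + (74 - 8)*(-39 + W(-1))) = -104*(109 + (74 - 8)*(-39 - 3*(-1)*(4 - 1))) = -104*(109 + 66*(-39 - 3*(-1)*3)) = -104*(109 + 66*(-39 + 9)) = -104*(109 + 66*(-30)) = -104*(109 - 1980) = -104*(-1871) = 194584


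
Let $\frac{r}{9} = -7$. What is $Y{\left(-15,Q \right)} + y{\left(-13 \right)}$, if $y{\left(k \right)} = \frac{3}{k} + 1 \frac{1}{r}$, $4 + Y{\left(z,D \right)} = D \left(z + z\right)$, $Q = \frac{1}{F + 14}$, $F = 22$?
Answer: $- \frac{8321}{1638} \approx -5.08$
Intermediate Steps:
$r = -63$ ($r = 9 \left(-7\right) = -63$)
$Q = \frac{1}{36}$ ($Q = \frac{1}{22 + 14} = \frac{1}{36} \approx 0.027778$)
$Y{\left(z,D \right)} = -4 + 2 D z$ ($Y{\left(z,D \right)} = -4 + D \left(z + z\right) = -4 + D 2 z = -4 + 2 D z$)
$y{\left(k \right)} = - \frac{1}{63} + \frac{3}{k}$ ($y{\left(k \right)} = \frac{3}{k} + 1 \frac{1}{-63} = \frac{3}{k} + 1 \left(- \frac{1}{63}\right) = \frac{3}{k} - \frac{1}{63} = - \frac{1}{63} + \frac{3}{k}$)
$Y{\left(-15,Q \right)} + y{\left(-13 \right)} = \left(-4 + 2 \cdot \frac{1}{36} \left(-15\right)\right) + \frac{189 - -13}{63 \left(-13\right)} = \left(-4 - \frac{5}{6}\right) + \frac{1}{63} \left(- \frac{1}{13}\right) \left(189 + 13\right) = - \frac{29}{6} + \frac{1}{63} \left(- \frac{1}{13}\right) 202 = - \frac{29}{6} - \frac{202}{819} = - \frac{8321}{1638}$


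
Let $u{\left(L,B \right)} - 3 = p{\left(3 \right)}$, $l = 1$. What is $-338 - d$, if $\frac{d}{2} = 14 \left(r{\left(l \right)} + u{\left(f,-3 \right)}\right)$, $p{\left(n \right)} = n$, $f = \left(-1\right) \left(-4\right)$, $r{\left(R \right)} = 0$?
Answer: $-506$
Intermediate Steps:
$f = 4$
$u{\left(L,B \right)} = 6$ ($u{\left(L,B \right)} = 3 + 3 = 6$)
$d = 168$ ($d = 2 \cdot 14 \left(0 + 6\right) = 2 \cdot 14 \cdot 6 = 2 \cdot 84 = 168$)
$-338 - d = -338 - 168 = -506$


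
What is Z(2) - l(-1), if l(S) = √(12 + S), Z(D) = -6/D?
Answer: -3 - √11 ≈ -6.3166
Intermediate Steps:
Z(2) - l(-1) = -6/2 - √(12 - 1) = -6*½ - √11 = -3 - √11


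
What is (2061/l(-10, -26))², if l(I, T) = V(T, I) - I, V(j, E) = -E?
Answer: 4247721/400 ≈ 10619.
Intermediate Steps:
V(j, E) = -E
l(I, T) = -2*I (l(I, T) = -I - I = -2*I)
(2061/l(-10, -26))² = (2061/((-2*(-10))))² = (2061/20)² = 4247721/400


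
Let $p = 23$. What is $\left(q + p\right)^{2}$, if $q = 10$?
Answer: $1089$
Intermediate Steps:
$\left(q + p\right)^{2} = \left(10 + 23\right)^{2} = 33^{2} = 1089$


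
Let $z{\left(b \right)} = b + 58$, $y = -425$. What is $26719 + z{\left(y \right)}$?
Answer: $26352$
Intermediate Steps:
$z{\left(b \right)} = 58 + b$
$26719 + z{\left(y \right)} = 26719 + \left(58 - 425\right) = 26719 - 367 = 26352$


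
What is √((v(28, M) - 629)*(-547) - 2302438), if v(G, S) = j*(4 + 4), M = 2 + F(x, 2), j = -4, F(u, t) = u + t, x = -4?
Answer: I*√1940871 ≈ 1393.2*I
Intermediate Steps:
F(u, t) = t + u
M = 0 (M = 2 + (2 - 4) = 2 - 2 = 0)
v(G, S) = -32 (v(G, S) = -4*(4 + 4) = -4*8 = -32)
√((v(28, M) - 629)*(-547) - 2302438) = √((-32 - 629)*(-547) - 2302438) = √(-661*(-547) - 2302438) = √(361567 - 2302438) = √(-1940871) = I*√1940871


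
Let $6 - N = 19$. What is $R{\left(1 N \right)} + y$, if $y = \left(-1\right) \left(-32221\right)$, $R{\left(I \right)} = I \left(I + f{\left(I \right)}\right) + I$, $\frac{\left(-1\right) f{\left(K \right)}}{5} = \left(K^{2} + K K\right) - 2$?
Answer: $54217$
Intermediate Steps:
$N = -13$ ($N = 6 - 19 = -13$)
$f{\left(K \right)} = 10 - 10 K^{2}$ ($f{\left(K \right)} = - 5 \left(\left(K^{2} + K K\right) - 2\right) = - 5 \left(\left(K^{2} + K^{2}\right) - 2\right) = - 5 \left(2 K^{2} - 2\right) = - 5 \left(-2 + 2 K^{2}\right) = 10 - 10 K^{2}$)
$R{\left(I \right)} = I + I \left(10 + I - 10 I^{2}\right)$ ($R{\left(I \right)} = I \left(I - \left(-10 + 10 I^{2}\right)\right) + I = I \left(10 + I - 10 I^{2}\right) + I = I + I \left(10 + I - 10 I^{2}\right)$)
$y = 32221$
$R{\left(1 N \right)} + y = 1 \left(-13\right) \left(11 + 1 \left(-13\right) - 10 \left(1 \left(-13\right)\right)^{2}\right) + 32221 = - 13 \left(11 - 13 - 10 \left(-13\right)^{2}\right) + 32221 = - 13 \left(11 - 13 - 1690\right) + 32221 = \left(-13\right) \left(-1692\right) + 32221 = 21996 + 32221 = 54217$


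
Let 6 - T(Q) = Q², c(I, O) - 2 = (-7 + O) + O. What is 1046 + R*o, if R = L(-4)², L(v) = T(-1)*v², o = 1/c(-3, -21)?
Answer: 42762/47 ≈ 909.83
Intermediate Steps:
c(I, O) = -5 + 2*O (c(I, O) = 2 + ((-7 + O) + O) = 2 + (-7 + 2*O) = -5 + 2*O)
o = -1/47 (o = 1/(-5 + 2*(-21)) = 1/(-5 - 42) = 1/(-47) = -1/47 ≈ -0.021277)
T(Q) = 6 - Q²
L(v) = 5*v² (L(v) = (6 - 1*(-1)²)*v² = (6 - 1*1)*v² = (6 - 1)*v² = 5*v²)
R = 6400 (R = (5*(-4)²)² = (5*16)² = 80² = 6400)
1046 + R*o = 1046 + 6400*(-1/47) = 1046 - 6400/47 = 42762/47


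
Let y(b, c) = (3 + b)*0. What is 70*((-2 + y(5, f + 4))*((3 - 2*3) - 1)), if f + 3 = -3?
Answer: 560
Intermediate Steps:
f = -6 (f = -3 - 3 = -6)
y(b, c) = 0
70*((-2 + y(5, f + 4))*((3 - 2*3) - 1)) = 70*((-2 + 0)*((3 - 2*3) - 1)) = 70*(-2*((3 - 6) - 1)) = 70*(-2*(-3 - 1)) = 70*(-2*(-4)) = 70*8 = 560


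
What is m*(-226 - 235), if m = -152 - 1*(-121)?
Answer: 14291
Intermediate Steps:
m = -31 (m = -152 + 121 = -31)
m*(-226 - 235) = -31*(-226 - 235) = -31*(-461) = 14291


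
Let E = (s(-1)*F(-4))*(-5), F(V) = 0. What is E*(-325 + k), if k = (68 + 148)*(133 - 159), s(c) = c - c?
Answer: 0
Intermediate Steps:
s(c) = 0
k = -5616 (k = 216*(-26) = -5616)
E = 0 (E = (0*0)*(-5) = 0*(-5) = 0)
E*(-325 + k) = 0*(-325 - 5616) = 0*(-5941) = 0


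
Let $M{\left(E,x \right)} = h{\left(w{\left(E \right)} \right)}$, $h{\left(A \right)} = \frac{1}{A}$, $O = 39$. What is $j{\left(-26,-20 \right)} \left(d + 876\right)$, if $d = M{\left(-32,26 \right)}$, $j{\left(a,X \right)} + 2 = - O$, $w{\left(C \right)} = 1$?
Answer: $-35957$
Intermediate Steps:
$j{\left(a,X \right)} = -41$ ($j{\left(a,X \right)} = -2 - 39 = -41$)
$M{\left(E,x \right)} = 1$ ($M{\left(E,x \right)} = 1^{-1} = 1$)
$d = 1$
$j{\left(-26,-20 \right)} \left(d + 876\right) = - 41 \left(1 + 876\right) = \left(-41\right) 877 = -35957$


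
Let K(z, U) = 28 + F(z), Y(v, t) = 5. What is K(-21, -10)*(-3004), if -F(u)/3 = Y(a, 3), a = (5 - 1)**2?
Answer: -39052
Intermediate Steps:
a = 16 (a = 4**2 = 16)
F(u) = -15 (F(u) = -3*5 = -15)
K(z, U) = 13 (K(z, U) = 28 - 15 = 13)
K(-21, -10)*(-3004) = 13*(-3004) = -39052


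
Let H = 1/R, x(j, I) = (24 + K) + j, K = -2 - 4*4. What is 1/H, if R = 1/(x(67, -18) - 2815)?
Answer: -1/2742 ≈ -0.00036470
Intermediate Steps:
K = -18 (K = -2 - 16 = -18)
x(j, I) = 6 + j (x(j, I) = (24 - 18) + j = 6 + j)
R = -1/2742 (R = 1/((6 + 67) - 2815) = 1/(73 - 2815) = 1/(-2742) = -1/2742 ≈ -0.00036470)
H = -2742 (H = 1/(-1/2742) = -2742)
1/H = 1/(-2742) = -1/2742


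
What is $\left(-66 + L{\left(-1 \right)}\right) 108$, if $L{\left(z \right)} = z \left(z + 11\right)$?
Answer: $-8208$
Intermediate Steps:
$L{\left(z \right)} = z \left(11 + z\right)$
$\left(-66 + L{\left(-1 \right)}\right) 108 = \left(-66 - \left(11 - 1\right)\right) 108 = \left(-66 - 10\right) 108 = \left(-76\right) 108 = -8208$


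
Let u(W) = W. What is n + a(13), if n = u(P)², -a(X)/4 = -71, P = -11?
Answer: 405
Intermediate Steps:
a(X) = 284 (a(X) = -4*(-71) = 284)
n = 121 (n = (-11)² = 121)
n + a(13) = 121 + 284 = 405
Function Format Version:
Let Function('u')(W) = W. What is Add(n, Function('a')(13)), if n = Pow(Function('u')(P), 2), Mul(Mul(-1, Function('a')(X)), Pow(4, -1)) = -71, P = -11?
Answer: 405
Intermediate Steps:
Function('a')(X) = 284 (Function('a')(X) = Mul(-4, -71) = 284)
n = 121 (n = Pow(-11, 2) = 121)
Add(n, Function('a')(13)) = Add(121, 284) = 405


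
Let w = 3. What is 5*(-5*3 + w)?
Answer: -60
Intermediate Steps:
5*(-5*3 + w) = 5*(-5*3 + 3) = 5*(-15 + 3) = 5*(-12) = -60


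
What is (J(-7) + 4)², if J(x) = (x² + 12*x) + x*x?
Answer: 324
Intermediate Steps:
J(x) = 2*x² + 12*x (J(x) = (x² + 12*x) + x² = 2*x² + 12*x)
(J(-7) + 4)² = (2*(-7)*(6 - 7) + 4)² = (2*(-7)*(-1) + 4)² = (14 + 4)² = 18² = 324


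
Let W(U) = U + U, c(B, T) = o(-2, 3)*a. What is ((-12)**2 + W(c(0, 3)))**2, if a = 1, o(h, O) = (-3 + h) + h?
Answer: 16900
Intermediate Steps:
o(h, O) = -3 + 2*h
c(B, T) = -7 (c(B, T) = (-3 + 2*(-2))*1 = (-3 - 4)*1 = -7*1 = -7)
W(U) = 2*U
((-12)**2 + W(c(0, 3)))**2 = ((-12)**2 + 2*(-7))**2 = (144 - 14)**2 = 130**2 = 16900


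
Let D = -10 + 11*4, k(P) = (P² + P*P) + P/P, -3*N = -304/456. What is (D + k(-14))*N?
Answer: 854/9 ≈ 94.889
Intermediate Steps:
N = 2/9 (N = -(-304)/(3*456) = -⅓*(-⅔) = 2/9 ≈ 0.22222)
k(P) = 1 + 2*P² (k(P) = (P² + P²) + 1 = 2*P² + 1 = 1 + 2*P²)
D = 34 (D = -10 + 44 = 34)
(D + k(-14))*N = (34 + (1 + 2*(-14)²))*(2/9) = (34 + (1 + 2*196))*(2/9) = (34 + (1 + 392))*(2/9) = (34 + 393)*(2/9) = 427*(2/9) = 854/9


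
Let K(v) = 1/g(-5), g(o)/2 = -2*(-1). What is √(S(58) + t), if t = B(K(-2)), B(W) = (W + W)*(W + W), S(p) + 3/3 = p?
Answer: √229/2 ≈ 7.5664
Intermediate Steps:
g(o) = 4 (g(o) = 2*(-2*(-1)) = 2*2 = 4)
S(p) = -1 + p
K(v) = ¼ (K(v) = 1/4 = ¼)
B(W) = 4*W² (B(W) = (2*W)*(2*W) = 4*W²)
t = ¼ (t = 4*(¼)² = 4*(1/16) = ¼ ≈ 0.25000)
√(S(58) + t) = √((-1 + 58) + ¼) = √(57 + ¼) = √(229/4) = √229/2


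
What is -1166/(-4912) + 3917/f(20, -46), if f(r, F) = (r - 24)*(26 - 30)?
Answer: 1203685/4912 ≈ 245.05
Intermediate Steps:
f(r, F) = 96 - 4*r (f(r, F) = (-24 + r)*(-4) = 96 - 4*r)
-1166/(-4912) + 3917/f(20, -46) = -1166/(-4912) + 3917/(96 - 4*20) = -1166*(-1/4912) + 3917/(96 - 80) = 583/2456 + 3917/16 = 1203685/4912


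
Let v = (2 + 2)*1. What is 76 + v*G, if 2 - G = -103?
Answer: 496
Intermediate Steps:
G = 105 (G = 2 - 1*(-103) = 2 + 103 = 105)
v = 4 (v = 4*1 = 4)
76 + v*G = 76 + 4*105 = 76 + 420 = 496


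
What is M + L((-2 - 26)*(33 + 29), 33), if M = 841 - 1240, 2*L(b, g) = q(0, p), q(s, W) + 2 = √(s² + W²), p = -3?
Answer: -797/2 ≈ -398.50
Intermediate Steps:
q(s, W) = -2 + √(W² + s²) (q(s, W) = -2 + √(s² + W²) = -2 + √(W² + s²))
L(b, g) = ½ (L(b, g) = (-2 + √((-3)² + 0²))/2 = (-2 + √(9 + 0))/2 = (-2 + √9)/2 = (-2 + 3)/2 = (½)*1 = ½)
M = -399
M + L((-2 - 26)*(33 + 29), 33) = -399 + ½ = -797/2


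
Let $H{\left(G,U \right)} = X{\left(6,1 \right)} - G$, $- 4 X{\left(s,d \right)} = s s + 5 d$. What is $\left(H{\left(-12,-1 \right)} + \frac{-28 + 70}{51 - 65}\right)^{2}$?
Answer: $\frac{25}{16} \approx 1.5625$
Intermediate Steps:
$X{\left(s,d \right)} = - \frac{5 d}{4} - \frac{s^{2}}{4}$ ($X{\left(s,d \right)} = - \frac{s s + 5 d}{4} = - \frac{s^{2} + 5 d}{4} = - \frac{5 d}{4} - \frac{s^{2}}{4}$)
$H{\left(G,U \right)} = - \frac{41}{4} - G$ ($H{\left(G,U \right)} = \left(\left(- \frac{5}{4}\right) 1 - \frac{6^{2}}{4}\right) - G = \left(- \frac{5}{4} - 9\right) - G = - \frac{41}{4} - G$)
$\left(H{\left(-12,-1 \right)} + \frac{-28 + 70}{51 - 65}\right)^{2} = \left(\left(- \frac{41}{4} - -12\right) + \frac{-28 + 70}{51 - 65}\right)^{2} = \left(\left(- \frac{41}{4} + 12\right) + \frac{42}{-14}\right)^{2} = \left(\frac{7}{4} + 42 \left(- \frac{1}{14}\right)\right)^{2} = \left(\frac{7}{4} - 3\right)^{2} = \left(- \frac{5}{4}\right)^{2} = \frac{25}{16}$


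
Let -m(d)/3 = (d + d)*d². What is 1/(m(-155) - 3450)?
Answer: 1/22339800 ≈ 4.4763e-8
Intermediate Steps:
m(d) = -6*d³ (m(d) = -3*(d + d)*d² = -3*2*d*d² = -6*d³)
1/(m(-155) - 3450) = 1/(-6*(-155)³ - 3450) = 1/(-6*(-3723875) - 3450) = 1/(22343250 - 3450) = 1/22339800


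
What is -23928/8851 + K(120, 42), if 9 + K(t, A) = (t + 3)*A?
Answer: 45620679/8851 ≈ 5154.3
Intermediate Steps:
K(t, A) = -9 + A*(3 + t) (K(t, A) = -9 + (t + 3)*A = -9 + (3 + t)*A = -9 + A*(3 + t))
-23928/8851 + K(120, 42) = -23928/8851 + (-9 + 3*42 + 42*120) = -23928*1/8851 + (-9 + 126 + 5040) = -23928/8851 + 5157 = 45620679/8851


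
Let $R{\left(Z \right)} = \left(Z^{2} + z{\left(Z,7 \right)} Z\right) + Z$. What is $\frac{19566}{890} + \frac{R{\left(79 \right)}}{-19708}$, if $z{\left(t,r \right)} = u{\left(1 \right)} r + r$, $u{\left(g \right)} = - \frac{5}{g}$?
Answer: $\frac{3672602}{168655} \approx 21.776$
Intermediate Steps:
$z{\left(t,r \right)} = - 4 r$ ($z{\left(t,r \right)} = - \frac{5}{1} r + r = \left(-5\right) 1 r + r = - 5 r + r = - 4 r$)
$R{\left(Z \right)} = Z^{2} - 27 Z$ ($R{\left(Z \right)} = \left(Z^{2} + \left(-4\right) 7 Z\right) + Z = \left(Z^{2} - 28 Z\right) + Z = Z^{2} - 27 Z$)
$\frac{19566}{890} + \frac{R{\left(79 \right)}}{-19708} = \frac{19566}{890} + \frac{79 \left(-27 + 79\right)}{-19708} = 19566 \cdot \frac{1}{890} + 79 \cdot 52 \left(- \frac{1}{19708}\right) = \frac{9783}{445} + 4108 \left(- \frac{1}{19708}\right) = \frac{9783}{445} - \frac{79}{379} = \frac{3672602}{168655}$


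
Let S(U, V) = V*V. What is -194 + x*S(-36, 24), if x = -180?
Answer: -103874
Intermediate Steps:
S(U, V) = V**2
-194 + x*S(-36, 24) = -194 - 180*24**2 = -194 - 180*576 = -194 - 103680 = -103874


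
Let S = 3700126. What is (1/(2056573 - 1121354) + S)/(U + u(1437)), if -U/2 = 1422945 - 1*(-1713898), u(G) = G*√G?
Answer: -21709639560835825170/36806636703781590317 - 4972635233724015*√1437/36806636703781590317 ≈ -0.59495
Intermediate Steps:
u(G) = G^(3/2)
U = -6273686 (U = -2*(1422945 - 1*(-1713898)) = -2*(1422945 + 1713898) = -2*3136843 = -6273686)
(1/(2056573 - 1121354) + S)/(U + u(1437)) = (1/(2056573 - 1121354) + 3700126)/(-6273686 + 1437^(3/2)) = (1/935219 + 3700126)/(-6273686 + 1437*√1437) = 3460428137595/(935219*(-6273686 + 1437*√1437))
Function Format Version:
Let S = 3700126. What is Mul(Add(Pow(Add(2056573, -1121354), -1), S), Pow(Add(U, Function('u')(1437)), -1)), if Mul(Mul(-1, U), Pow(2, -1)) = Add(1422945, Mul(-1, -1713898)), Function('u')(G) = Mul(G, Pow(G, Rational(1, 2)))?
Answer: Add(Rational(-21709639560835825170, 36806636703781590317), Mul(Rational(-4972635233724015, 36806636703781590317), Pow(1437, Rational(1, 2)))) ≈ -0.59495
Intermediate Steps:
Function('u')(G) = Pow(G, Rational(3, 2))
U = -6273686 (U = Mul(-2, Add(1422945, Mul(-1, -1713898))) = Mul(-2, Add(1422945, 1713898)) = Mul(-2, 3136843) = -6273686)
Mul(Add(Pow(Add(2056573, -1121354), -1), S), Pow(Add(U, Function('u')(1437)), -1)) = Mul(Add(Pow(Add(2056573, -1121354), -1), 3700126), Pow(Add(-6273686, Pow(1437, Rational(3, 2))), -1)) = Mul(Add(Pow(935219, -1), 3700126), Pow(Add(-6273686, Mul(1437, Pow(1437, Rational(1, 2)))), -1)) = Mul(Add(Rational(1, 935219), 3700126), Pow(Add(-6273686, Mul(1437, Pow(1437, Rational(1, 2)))), -1)) = Mul(Rational(3460428137595, 935219), Pow(Add(-6273686, Mul(1437, Pow(1437, Rational(1, 2)))), -1))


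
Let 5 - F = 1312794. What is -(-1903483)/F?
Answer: -1903483/1312789 ≈ -1.4500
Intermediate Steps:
F = -1312789 (F = 5 - 1*1312794 = 5 - 1312794 = -1312789)
-(-1903483)/F = -(-1903483)/(-1312789) = -(-1903483)*(-1)/1312789 = -1*1903483/1312789 = -1903483/1312789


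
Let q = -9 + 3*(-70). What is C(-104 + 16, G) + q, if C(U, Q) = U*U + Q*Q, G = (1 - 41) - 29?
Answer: 12286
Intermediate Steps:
G = -69 (G = -40 - 29 = -69)
q = -219 (q = -9 - 210 = -219)
C(U, Q) = Q**2 + U**2 (C(U, Q) = U**2 + Q**2 = Q**2 + U**2)
C(-104 + 16, G) + q = ((-69)**2 + (-104 + 16)**2) - 219 = (4761 + (-88)**2) - 219 = (4761 + 7744) - 219 = 12505 - 219 = 12286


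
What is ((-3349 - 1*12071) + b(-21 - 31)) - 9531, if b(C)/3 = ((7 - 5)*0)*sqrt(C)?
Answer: -24951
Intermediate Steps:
b(C) = 0 (b(C) = 3*(((7 - 5)*0)*sqrt(C)) = 3*((2*0)*sqrt(C)) = 3*(0*sqrt(C)) = 3*0 = 0)
((-3349 - 1*12071) + b(-21 - 31)) - 9531 = ((-3349 - 1*12071) + 0) - 9531 = ((-3349 - 12071) + 0) - 9531 = (-15420 + 0) - 9531 = -15420 - 9531 = -24951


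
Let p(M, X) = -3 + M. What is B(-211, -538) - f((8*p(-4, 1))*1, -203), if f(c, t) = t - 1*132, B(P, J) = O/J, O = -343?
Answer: 180573/538 ≈ 335.64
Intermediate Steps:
B(P, J) = -343/J
f(c, t) = -132 + t (f(c, t) = t - 132 = -132 + t)
B(-211, -538) - f((8*p(-4, 1))*1, -203) = -343/(-538) - (-132 - 203) = -343*(-1/538) - 1*(-335) = 343/538 + 335 = 180573/538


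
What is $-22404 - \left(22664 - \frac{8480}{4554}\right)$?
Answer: $- \frac{102615596}{2277} \approx -45066.0$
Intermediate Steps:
$-22404 - \left(22664 - \frac{8480}{4554}\right) = -22404 + \left(8480 \cdot \frac{1}{4554} - 22664\right) = -22404 + \left(\frac{4240}{2277} - 22664\right) = -22404 - \frac{51601688}{2277} = - \frac{102615596}{2277}$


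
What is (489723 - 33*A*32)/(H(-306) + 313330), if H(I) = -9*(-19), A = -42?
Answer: 534075/313501 ≈ 1.7036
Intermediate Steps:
H(I) = 171
(489723 - 33*A*32)/(H(-306) + 313330) = (489723 - 33*(-42)*32)/(171 + 313330) = (489723 + 1386*32)/313501 = (489723 + 44352)*(1/313501) = 534075*(1/313501) = 534075/313501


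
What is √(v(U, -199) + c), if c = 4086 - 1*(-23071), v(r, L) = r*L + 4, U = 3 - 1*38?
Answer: √34126 ≈ 184.73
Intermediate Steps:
U = -35 (U = 3 - 38 = -35)
v(r, L) = 4 + L*r (v(r, L) = L*r + 4 = 4 + L*r)
c = 27157 (c = 4086 + 23071 = 27157)
√(v(U, -199) + c) = √((4 - 199*(-35)) + 27157) = √((4 + 6965) + 27157) = √(6969 + 27157) = √34126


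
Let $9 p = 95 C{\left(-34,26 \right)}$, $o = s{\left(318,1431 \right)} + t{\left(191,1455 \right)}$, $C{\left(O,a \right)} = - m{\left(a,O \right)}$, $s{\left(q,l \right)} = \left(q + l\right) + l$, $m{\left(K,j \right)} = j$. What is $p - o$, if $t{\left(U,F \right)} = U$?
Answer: $- \frac{27109}{9} \approx -3012.1$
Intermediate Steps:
$s{\left(q,l \right)} = q + 2 l$ ($s{\left(q,l \right)} = \left(l + q\right) + l = q + 2 l$)
$C{\left(O,a \right)} = - O$
$o = 3371$ ($o = \left(318 + 2 \cdot 1431\right) + 191 = \left(318 + 2862\right) + 191 = 3180 + 191 = 3371$)
$p = \frac{3230}{9}$ ($p = \frac{95 \left(\left(-1\right) \left(-34\right)\right)}{9} = \frac{95 \cdot 34}{9} = \frac{1}{9} \cdot 3230 = \frac{3230}{9} \approx 358.89$)
$p - o = \frac{3230}{9} - 3371 = - \frac{27109}{9}$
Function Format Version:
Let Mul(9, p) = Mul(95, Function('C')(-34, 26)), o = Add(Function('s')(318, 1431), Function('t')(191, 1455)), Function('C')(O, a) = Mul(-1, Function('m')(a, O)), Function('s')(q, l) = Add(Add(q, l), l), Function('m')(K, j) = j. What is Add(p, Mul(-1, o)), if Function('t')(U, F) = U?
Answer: Rational(-27109, 9) ≈ -3012.1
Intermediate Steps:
Function('s')(q, l) = Add(q, Mul(2, l)) (Function('s')(q, l) = Add(Add(l, q), l) = Add(q, Mul(2, l)))
Function('C')(O, a) = Mul(-1, O)
o = 3371 (o = Add(Add(318, Mul(2, 1431)), 191) = Add(Add(318, 2862), 191) = Add(3180, 191) = 3371)
p = Rational(3230, 9) (p = Mul(Rational(1, 9), Mul(95, Mul(-1, -34))) = Mul(Rational(1, 9), Mul(95, 34)) = Mul(Rational(1, 9), 3230) = Rational(3230, 9) ≈ 358.89)
Add(p, Mul(-1, o)) = Add(Rational(3230, 9), Mul(-1, 3371)) = Add(Rational(3230, 9), -3371) = Rational(-27109, 9)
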